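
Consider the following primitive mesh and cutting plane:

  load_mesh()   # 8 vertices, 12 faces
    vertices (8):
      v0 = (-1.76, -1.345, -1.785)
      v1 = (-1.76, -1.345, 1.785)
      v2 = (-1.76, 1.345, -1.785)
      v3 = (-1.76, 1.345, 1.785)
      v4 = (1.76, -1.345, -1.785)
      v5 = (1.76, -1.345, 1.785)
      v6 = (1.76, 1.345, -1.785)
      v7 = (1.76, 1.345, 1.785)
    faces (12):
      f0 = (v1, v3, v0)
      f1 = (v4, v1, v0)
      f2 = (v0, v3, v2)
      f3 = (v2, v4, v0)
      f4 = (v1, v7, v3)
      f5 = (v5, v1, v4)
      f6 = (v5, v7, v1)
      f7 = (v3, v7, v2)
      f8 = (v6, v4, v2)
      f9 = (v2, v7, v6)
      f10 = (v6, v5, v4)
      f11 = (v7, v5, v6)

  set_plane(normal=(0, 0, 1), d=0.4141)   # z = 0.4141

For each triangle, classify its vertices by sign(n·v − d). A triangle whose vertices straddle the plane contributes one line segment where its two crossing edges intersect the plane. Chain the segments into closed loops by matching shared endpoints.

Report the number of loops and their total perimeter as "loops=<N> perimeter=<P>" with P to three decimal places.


loops=1 perimeter=12.420

Straddling triangles (8 of 12):
  (v1,v3,v0) [++-] → (-1.76, 0.312025, 0.4141)–(-1.76, -1.345, 0.4141)  len=1.6570
  (v4,v1,v0) [-+-] → (-0.4083, -1.345, 0.4141)–(-1.76, -1.345, 0.4141)  len=1.3517
  (v0,v3,v2) [-+-] → (-1.76, 0.312025, 0.4141)–(-1.76, 1.345, 0.4141)  len=1.0330
  (v5,v1,v4) [++-] → (-0.4083, -1.345, 0.4141)–(1.76, -1.345, 0.4141)  len=2.1683
  (v3,v7,v2) [++-] → (0.4083, 1.345, 0.4141)–(-1.76, 1.345, 0.4141)  len=2.1683
  (v2,v7,v6) [-+-] → (0.4083, 1.345, 0.4141)–(1.76, 1.345, 0.4141)  len=1.3517
  (v6,v5,v4) [-+-] → (1.76, -0.312025, 0.4141)–(1.76, -1.345, 0.4141)  len=1.0330
  (v7,v5,v6) [++-] → (1.76, -0.312025, 0.4141)–(1.76, 1.345, 0.4141)  len=1.6570

Chained into 1 loop(s):
  loop 1: 8 segments, perimeter = 12.4200
Total perimeter = 12.420


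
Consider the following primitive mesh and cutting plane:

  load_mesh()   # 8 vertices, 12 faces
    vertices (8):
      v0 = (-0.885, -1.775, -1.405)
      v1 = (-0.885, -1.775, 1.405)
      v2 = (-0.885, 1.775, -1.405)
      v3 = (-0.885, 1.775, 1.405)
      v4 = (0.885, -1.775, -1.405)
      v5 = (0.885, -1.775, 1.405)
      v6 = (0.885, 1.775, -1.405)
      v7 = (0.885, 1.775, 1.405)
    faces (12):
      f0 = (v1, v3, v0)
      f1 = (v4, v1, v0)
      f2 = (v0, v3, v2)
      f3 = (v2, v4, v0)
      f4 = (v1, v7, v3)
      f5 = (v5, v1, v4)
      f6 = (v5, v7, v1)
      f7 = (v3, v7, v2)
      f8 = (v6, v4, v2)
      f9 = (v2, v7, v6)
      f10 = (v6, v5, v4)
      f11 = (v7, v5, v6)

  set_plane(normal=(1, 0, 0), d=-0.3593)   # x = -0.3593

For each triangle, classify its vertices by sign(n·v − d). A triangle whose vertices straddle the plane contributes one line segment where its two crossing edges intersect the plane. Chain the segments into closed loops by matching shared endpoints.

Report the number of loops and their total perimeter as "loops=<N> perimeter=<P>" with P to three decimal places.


Straddling triangles (8 of 12):
  (v4,v1,v0) [+--] → (-0.3593, -1.775, 0.570414)–(-0.3593, -1.775, -1.405)  len=1.9754
  (v2,v4,v0) [-+-] → (-0.3593, 0.72063, -1.405)–(-0.3593, -1.775, -1.405)  len=2.4956
  (v1,v7,v3) [-+-] → (-0.3593, -0.72063, 1.405)–(-0.3593, 1.775, 1.405)  len=2.4956
  (v5,v1,v4) [+-+] → (-0.3593, -1.775, 1.405)–(-0.3593, -1.775, 0.570414)  len=0.8346
  (v5,v7,v1) [++-] → (-0.3593, -0.72063, 1.405)–(-0.3593, -1.775, 1.405)  len=1.0544
  (v3,v7,v2) [-+-] → (-0.3593, 1.775, 1.405)–(-0.3593, 1.775, -0.570414)  len=1.9754
  (v6,v4,v2) [++-] → (-0.3593, 0.72063, -1.405)–(-0.3593, 1.775, -1.405)  len=1.0544
  (v2,v7,v6) [-++] → (-0.3593, 1.775, -0.570414)–(-0.3593, 1.775, -1.405)  len=0.8346

Chained into 1 loop(s):
  loop 1: 8 segments, perimeter = 12.7200
Total perimeter = 12.720

loops=1 perimeter=12.720


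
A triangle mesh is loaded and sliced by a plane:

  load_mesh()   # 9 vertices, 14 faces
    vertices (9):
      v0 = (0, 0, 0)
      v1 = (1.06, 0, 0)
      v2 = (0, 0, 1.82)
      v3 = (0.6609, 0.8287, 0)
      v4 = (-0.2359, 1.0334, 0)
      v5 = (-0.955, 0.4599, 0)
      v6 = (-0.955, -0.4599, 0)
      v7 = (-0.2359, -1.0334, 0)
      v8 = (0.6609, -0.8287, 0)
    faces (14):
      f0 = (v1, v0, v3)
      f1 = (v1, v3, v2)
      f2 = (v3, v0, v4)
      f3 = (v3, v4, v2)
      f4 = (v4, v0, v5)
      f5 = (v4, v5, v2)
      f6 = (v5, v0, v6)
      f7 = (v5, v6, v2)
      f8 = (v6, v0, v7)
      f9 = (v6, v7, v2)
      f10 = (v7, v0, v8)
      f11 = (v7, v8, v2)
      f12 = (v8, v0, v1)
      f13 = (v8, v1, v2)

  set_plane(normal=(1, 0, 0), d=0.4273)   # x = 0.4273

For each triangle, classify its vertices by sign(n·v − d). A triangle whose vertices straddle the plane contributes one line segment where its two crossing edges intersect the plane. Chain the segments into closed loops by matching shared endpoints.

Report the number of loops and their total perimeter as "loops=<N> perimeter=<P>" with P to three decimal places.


Straddling triangles (8 of 14):
  (v1,v0,v3) [+-+] → (0.4273, 0, 0)–(0.4273, 0.53579, 0)  len=0.5358
  (v1,v3,v2) [++-] → (0.4273, 0.53579, 0.643292)–(0.4273, 0, 1.08633)  len=0.6952
  (v3,v0,v4) [+--] → (0.4273, 0.53579, 0)–(0.4273, 0.882021, 0)  len=0.3462
  (v3,v4,v2) [+--] → (0.4273, 0.882021, 0)–(0.4273, 0.53579, 0.643292)  len=0.7305
  (v7,v0,v8) [--+] → (0.4273, -0.53579, 0)–(0.4273, -0.882021, 0)  len=0.3462
  (v7,v8,v2) [-+-] → (0.4273, -0.882021, 0)–(0.4273, -0.53579, 0.643292)  len=0.7305
  (v8,v0,v1) [+-+] → (0.4273, -0.53579, 0)–(0.4273, 0, 0)  len=0.5358
  (v8,v1,v2) [++-] → (0.4273, 0, 1.08633)–(0.4273, -0.53579, 0.643292)  len=0.6952

Chained into 1 loop(s):
  loop 1: 8 segments, perimeter = 4.6156
Total perimeter = 4.616

loops=1 perimeter=4.616


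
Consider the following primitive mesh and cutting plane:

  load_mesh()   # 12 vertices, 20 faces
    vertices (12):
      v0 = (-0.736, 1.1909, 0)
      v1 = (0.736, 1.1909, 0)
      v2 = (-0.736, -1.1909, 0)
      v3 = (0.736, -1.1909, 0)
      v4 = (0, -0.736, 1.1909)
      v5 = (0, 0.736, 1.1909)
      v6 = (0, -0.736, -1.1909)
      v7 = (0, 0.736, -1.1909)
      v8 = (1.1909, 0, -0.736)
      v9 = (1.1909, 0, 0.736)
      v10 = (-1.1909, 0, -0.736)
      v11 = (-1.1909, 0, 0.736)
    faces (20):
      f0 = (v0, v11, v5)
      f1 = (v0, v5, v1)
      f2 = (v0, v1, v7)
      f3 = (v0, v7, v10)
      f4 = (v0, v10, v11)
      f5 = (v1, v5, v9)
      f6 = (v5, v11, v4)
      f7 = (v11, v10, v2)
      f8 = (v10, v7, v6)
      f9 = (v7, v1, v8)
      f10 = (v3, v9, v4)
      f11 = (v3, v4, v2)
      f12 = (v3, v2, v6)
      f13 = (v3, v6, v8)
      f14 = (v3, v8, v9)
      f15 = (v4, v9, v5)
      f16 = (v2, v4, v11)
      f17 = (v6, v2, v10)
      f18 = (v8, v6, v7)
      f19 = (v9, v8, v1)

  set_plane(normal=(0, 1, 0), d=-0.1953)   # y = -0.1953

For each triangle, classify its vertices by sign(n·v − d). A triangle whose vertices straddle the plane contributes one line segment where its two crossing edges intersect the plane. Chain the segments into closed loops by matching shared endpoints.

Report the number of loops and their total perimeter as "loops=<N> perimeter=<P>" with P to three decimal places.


loops=1 perimeter=7.573

Straddling triangles (10 of 20):
  (v5,v11,v4) [++-] → (-0.874891, -0.1953, 0.856709)–(0, -0.1953, 1.1909)  len=0.9365
  (v11,v10,v2) [++-] → (-1.1163, -0.1953, -0.615301)–(-1.1163, -0.1953, 0.615301)  len=1.2306
  (v10,v7,v6) [++-] → (0, -0.1953, -1.1909)–(-0.874891, -0.1953, -0.856709)  len=0.9365
  (v3,v9,v4) [-+-] → (1.1163, -0.1953, 0.615301)–(0.874891, -0.1953, 0.856709)  len=0.3414
  (v3,v6,v8) [--+] → (0.874891, -0.1953, -0.856709)–(1.1163, -0.1953, -0.615301)  len=0.3414
  (v3,v8,v9) [-++] → (1.1163, -0.1953, -0.615301)–(1.1163, -0.1953, 0.615301)  len=1.2306
  (v4,v9,v5) [-++] → (0.874891, -0.1953, 0.856709)–(0, -0.1953, 1.1909)  len=0.9365
  (v2,v4,v11) [--+] → (-0.874891, -0.1953, 0.856709)–(-1.1163, -0.1953, 0.615301)  len=0.3414
  (v6,v2,v10) [--+] → (-1.1163, -0.1953, -0.615301)–(-0.874891, -0.1953, -0.856709)  len=0.3414
  (v8,v6,v7) [+-+] → (0.874891, -0.1953, -0.856709)–(0, -0.1953, -1.1909)  len=0.9365

Chained into 1 loop(s):
  loop 1: 10 segments, perimeter = 7.5730
Total perimeter = 7.573


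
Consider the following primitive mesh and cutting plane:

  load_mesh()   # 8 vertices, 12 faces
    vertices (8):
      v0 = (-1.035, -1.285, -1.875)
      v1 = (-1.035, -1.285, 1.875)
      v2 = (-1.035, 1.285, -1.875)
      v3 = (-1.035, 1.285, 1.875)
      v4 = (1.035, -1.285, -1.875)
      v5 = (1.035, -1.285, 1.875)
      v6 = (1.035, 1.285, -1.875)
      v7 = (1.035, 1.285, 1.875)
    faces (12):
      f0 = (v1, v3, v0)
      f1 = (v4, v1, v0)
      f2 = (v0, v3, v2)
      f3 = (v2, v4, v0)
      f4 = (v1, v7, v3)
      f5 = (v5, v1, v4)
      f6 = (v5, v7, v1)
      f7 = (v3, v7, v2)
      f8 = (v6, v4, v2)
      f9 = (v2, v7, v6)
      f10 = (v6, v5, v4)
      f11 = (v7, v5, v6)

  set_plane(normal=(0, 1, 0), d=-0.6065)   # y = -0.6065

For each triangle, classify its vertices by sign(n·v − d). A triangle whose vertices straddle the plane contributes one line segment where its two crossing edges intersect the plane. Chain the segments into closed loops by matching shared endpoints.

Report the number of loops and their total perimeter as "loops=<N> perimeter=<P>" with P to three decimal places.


loops=1 perimeter=11.640

Straddling triangles (8 of 12):
  (v1,v3,v0) [-+-] → (-1.035, -0.6065, 1.875)–(-1.035, -0.6065, -0.884971)  len=2.7600
  (v0,v3,v2) [-++] → (-1.035, -0.6065, -0.884971)–(-1.035, -0.6065, -1.875)  len=0.9900
  (v2,v4,v0) [+--] → (0.488504, -0.6065, -1.875)–(-1.035, -0.6065, -1.875)  len=1.5235
  (v1,v7,v3) [-++] → (-0.488504, -0.6065, 1.875)–(-1.035, -0.6065, 1.875)  len=0.5465
  (v5,v7,v1) [-+-] → (1.035, -0.6065, 1.875)–(-0.488504, -0.6065, 1.875)  len=1.5235
  (v6,v4,v2) [+-+] → (1.035, -0.6065, -1.875)–(0.488504, -0.6065, -1.875)  len=0.5465
  (v6,v5,v4) [+--] → (1.035, -0.6065, 0.884971)–(1.035, -0.6065, -1.875)  len=2.7600
  (v7,v5,v6) [+-+] → (1.035, -0.6065, 1.875)–(1.035, -0.6065, 0.884971)  len=0.9900

Chained into 1 loop(s):
  loop 1: 8 segments, perimeter = 11.6400
Total perimeter = 11.640


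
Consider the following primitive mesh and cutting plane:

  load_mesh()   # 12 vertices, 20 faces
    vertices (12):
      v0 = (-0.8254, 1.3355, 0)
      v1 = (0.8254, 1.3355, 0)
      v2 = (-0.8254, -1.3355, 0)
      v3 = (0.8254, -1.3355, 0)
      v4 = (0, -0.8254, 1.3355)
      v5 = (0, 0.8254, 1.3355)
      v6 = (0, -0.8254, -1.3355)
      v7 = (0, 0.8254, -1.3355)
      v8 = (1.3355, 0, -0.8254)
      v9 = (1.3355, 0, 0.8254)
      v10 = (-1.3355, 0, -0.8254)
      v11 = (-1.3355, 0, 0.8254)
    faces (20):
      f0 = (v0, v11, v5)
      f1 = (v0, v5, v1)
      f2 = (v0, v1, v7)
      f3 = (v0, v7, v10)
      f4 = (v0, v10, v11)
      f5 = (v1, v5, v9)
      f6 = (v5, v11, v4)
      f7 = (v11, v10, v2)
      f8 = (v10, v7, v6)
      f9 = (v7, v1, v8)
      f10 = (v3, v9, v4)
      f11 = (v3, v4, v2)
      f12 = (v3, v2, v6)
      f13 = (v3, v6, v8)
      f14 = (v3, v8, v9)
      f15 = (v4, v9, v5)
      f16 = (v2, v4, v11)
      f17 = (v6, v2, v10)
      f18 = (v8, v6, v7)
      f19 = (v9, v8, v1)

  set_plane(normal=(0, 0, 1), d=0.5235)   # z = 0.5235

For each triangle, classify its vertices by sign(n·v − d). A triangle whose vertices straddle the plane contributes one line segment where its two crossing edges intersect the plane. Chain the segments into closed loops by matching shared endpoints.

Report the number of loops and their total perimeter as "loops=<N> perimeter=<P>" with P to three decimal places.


loops=1 perimeter=7.759

Straddling triangles (10 of 20):
  (v0,v11,v5) [-++] → (-1.14892, 0.488475, 0.5235)–(-0.501853, 1.13555, 0.5235)  len=0.9151
  (v0,v5,v1) [-+-] → (-0.501853, 1.13555, 0.5235)–(0.501853, 1.13555, 0.5235)  len=1.0037
  (v0,v10,v11) [--+] → (-1.3355, 0, 0.5235)–(-1.14892, 0.488475, 0.5235)  len=0.5229
  (v1,v5,v9) [-++] → (0.501853, 1.13555, 0.5235)–(1.14892, 0.488475, 0.5235)  len=0.9151
  (v11,v10,v2) [+--] → (-1.3355, 0, 0.5235)–(-1.14892, -0.488475, 0.5235)  len=0.5229
  (v3,v9,v4) [-++] → (1.14892, -0.488475, 0.5235)–(0.501853, -1.13555, 0.5235)  len=0.9151
  (v3,v4,v2) [-+-] → (0.501853, -1.13555, 0.5235)–(-0.501853, -1.13555, 0.5235)  len=1.0037
  (v3,v8,v9) [--+] → (1.3355, 0, 0.5235)–(1.14892, -0.488475, 0.5235)  len=0.5229
  (v2,v4,v11) [-++] → (-0.501853, -1.13555, 0.5235)–(-1.14892, -0.488475, 0.5235)  len=0.9151
  (v9,v8,v1) [+--] → (1.3355, 0, 0.5235)–(1.14892, 0.488475, 0.5235)  len=0.5229

Chained into 1 loop(s):
  loop 1: 10 segments, perimeter = 7.7594
Total perimeter = 7.759


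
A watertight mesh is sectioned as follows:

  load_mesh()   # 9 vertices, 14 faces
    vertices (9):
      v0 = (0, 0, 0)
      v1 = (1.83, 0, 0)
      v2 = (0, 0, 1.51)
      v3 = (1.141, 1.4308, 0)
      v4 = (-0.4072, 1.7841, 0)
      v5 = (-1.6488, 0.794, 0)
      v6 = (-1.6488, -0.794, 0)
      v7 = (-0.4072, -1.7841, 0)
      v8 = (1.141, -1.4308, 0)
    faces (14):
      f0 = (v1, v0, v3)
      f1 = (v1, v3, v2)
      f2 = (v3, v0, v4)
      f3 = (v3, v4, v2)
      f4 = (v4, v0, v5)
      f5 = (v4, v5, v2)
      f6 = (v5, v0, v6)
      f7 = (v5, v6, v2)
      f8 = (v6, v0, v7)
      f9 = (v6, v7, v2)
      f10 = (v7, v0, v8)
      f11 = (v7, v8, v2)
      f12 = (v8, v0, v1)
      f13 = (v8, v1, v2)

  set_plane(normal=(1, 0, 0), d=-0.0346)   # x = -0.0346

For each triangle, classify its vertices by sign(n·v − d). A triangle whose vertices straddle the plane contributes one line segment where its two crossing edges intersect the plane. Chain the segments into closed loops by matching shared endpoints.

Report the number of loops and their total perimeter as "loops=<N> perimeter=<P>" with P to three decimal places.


loops=1 perimeter=7.912

Straddling triangles (10 of 14):
  (v3,v0,v4) [++-] → (-0.0346, 0.151596, 0)–(-0.0346, 1.69907, 0)  len=1.5475
  (v3,v4,v2) [+-+] → (-0.0346, 1.69907, 0)–(-0.0346, 0.151596, 1.38169)  len=2.0746
  (v4,v0,v5) [-+-] → (-0.0346, 0.151596, 0)–(-0.0346, 0.0166621, 0)  len=0.1349
  (v4,v5,v2) [--+] → (-0.0346, 0.0166621, 1.47831)–(-0.0346, 0.151596, 1.38169)  len=0.1660
  (v5,v0,v6) [-+-] → (-0.0346, 0.0166621, 0)–(-0.0346, -0.0166621, 0)  len=0.0333
  (v5,v6,v2) [--+] → (-0.0346, -0.0166621, 1.47831)–(-0.0346, 0.0166621, 1.47831)  len=0.0333
  (v6,v0,v7) [-+-] → (-0.0346, -0.0166621, 0)–(-0.0346, -0.151596, 0)  len=0.1349
  (v6,v7,v2) [--+] → (-0.0346, -0.151596, 1.38169)–(-0.0346, -0.0166621, 1.47831)  len=0.1660
  (v7,v0,v8) [-++] → (-0.0346, -0.151596, 0)–(-0.0346, -1.69907, 0)  len=1.5475
  (v7,v8,v2) [-++] → (-0.0346, -1.69907, 0)–(-0.0346, -0.151596, 1.38169)  len=2.0746

Chained into 1 loop(s):
  loop 1: 10 segments, perimeter = 7.9125
Total perimeter = 7.912


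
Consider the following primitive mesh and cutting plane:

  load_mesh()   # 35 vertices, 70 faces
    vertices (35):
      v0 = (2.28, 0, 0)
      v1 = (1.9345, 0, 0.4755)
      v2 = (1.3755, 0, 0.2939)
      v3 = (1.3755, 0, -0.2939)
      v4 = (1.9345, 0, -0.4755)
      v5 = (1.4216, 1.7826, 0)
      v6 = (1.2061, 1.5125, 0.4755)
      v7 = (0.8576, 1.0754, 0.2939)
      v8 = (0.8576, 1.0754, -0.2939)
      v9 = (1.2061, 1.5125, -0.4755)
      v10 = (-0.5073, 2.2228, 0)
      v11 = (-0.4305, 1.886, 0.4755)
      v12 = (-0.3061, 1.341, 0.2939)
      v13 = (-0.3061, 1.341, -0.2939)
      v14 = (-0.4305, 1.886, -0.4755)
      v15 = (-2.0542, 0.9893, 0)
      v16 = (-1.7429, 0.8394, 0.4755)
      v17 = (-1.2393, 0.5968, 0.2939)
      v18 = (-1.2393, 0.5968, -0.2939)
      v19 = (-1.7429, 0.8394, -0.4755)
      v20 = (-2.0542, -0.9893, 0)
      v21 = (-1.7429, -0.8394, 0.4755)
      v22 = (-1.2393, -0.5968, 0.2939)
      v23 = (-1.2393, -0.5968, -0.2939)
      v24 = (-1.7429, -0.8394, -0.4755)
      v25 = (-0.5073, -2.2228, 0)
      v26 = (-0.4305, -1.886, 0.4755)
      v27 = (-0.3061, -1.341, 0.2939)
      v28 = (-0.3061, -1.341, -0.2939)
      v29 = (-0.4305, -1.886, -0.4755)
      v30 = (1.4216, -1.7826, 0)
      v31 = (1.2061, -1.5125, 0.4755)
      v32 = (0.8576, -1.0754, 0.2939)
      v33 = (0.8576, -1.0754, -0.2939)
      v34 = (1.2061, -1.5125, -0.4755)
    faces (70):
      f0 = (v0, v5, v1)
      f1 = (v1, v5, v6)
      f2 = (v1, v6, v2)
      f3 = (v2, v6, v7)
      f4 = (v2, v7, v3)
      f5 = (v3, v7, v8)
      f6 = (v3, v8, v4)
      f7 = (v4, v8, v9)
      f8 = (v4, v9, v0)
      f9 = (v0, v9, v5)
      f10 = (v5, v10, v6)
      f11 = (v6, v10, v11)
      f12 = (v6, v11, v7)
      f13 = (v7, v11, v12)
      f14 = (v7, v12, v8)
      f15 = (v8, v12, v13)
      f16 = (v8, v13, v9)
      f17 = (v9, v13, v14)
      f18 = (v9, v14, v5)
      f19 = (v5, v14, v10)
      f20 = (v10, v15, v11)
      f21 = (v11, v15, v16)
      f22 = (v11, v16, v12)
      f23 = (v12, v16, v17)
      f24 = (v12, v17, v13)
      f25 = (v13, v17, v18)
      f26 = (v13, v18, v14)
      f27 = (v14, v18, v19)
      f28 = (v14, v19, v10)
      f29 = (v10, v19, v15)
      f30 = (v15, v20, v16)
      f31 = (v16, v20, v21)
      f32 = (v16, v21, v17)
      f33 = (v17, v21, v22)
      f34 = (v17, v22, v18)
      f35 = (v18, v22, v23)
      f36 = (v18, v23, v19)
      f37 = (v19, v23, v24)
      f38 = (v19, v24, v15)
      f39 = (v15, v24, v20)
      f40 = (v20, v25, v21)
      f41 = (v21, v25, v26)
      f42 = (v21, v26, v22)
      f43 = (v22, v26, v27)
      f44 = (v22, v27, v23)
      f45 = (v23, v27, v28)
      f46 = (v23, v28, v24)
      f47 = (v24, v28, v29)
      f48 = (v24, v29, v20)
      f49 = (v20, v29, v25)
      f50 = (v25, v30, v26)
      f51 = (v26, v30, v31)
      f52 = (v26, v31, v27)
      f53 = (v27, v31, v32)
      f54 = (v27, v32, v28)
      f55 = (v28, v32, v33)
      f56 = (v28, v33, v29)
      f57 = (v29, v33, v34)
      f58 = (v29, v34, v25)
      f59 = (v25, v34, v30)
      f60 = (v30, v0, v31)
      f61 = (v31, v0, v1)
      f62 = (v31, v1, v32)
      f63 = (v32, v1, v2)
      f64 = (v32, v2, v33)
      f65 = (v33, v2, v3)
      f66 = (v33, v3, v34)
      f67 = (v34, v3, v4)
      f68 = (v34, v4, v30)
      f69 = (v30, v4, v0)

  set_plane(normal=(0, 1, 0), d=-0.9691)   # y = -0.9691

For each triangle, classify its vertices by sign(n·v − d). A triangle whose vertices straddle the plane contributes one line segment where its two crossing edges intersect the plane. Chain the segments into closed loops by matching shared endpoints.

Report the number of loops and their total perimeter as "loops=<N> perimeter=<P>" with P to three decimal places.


loops=2 perimeter=6.529

Straddling triangles (22 of 70):
  (v15,v20,v16) [+-+] → (-2.0542, -0.9691, 0)–(-2.05076, -0.9691, 0.00525242)  len=0.0063
  (v16,v20,v21) [+-+] → (-2.05076, -0.9691, 0.00525242)–(-2.01225, -0.9691, 0.0640767)  len=0.0703
  (v15,v24,v20) [++-] → (-2.01225, -0.9691, -0.0640767)–(-2.0542, -0.9691, 0)  len=0.0766
  (v20,v25,v21) [--+] → (-1.62706, -0.9691, 0.43092)–(-2.01225, -0.9691, 0.0640767)  len=0.5319
  (v21,v25,v26) [+--] → (-1.62706, -0.9691, 0.43092)–(-1.58026, -0.9691, 0.4755)  len=0.0646
  (v21,v26,v22) [+-+] → (-1.58026, -0.9691, 0.4755)–(-1.00573, -0.9691, 0.346343)  len=0.5889
  (v22,v26,v27) [+--] → (-1.00573, -0.9691, 0.346343)–(-0.772449, -0.9691, 0.2939)  len=0.2391
  (v22,v27,v23) [+-+] → (-0.772449, -0.9691, 0.2939)–(-0.772449, -0.9691, 0.000157968)  len=0.2937
  (v23,v27,v28) [+--] → (-0.772449, -0.9691, 0.000157968)–(-0.772449, -0.9691, -0.2939)  len=0.2941
  (v23,v28,v24) [+-+] → (-0.772449, -0.9691, -0.2939)–(-1.37138, -0.9691, -0.428543)  len=0.6139
  (v24,v28,v29) [+--] → (-1.37138, -0.9691, -0.428543)–(-1.58026, -0.9691, -0.4755)  len=0.2141
  (v24,v29,v20) [+--] → (-1.58026, -0.9691, -0.4755)–(-2.01225, -0.9691, -0.0640767)  len=0.5966
  (v30,v0,v31) [-+-] → (1.81334, -0.9691, 0)–(1.59192, -0.9691, 0.304666)  len=0.3766
  (v31,v0,v1) [-++] → (1.59192, -0.9691, 0.304666)–(1.46779, -0.9691, 0.4755)  len=0.2112
  (v31,v1,v32) [-+-] → (1.46779, -0.9691, 0.4755)–(0.964048, -0.9691, 0.311851)  len=0.5297
  (v32,v1,v2) [-++] → (0.964048, -0.9691, 0.311851)–(0.908793, -0.9691, 0.2939)  len=0.0581
  (v32,v2,v33) [-+-] → (0.908793, -0.9691, 0.2939)–(0.908793, -0.9691, -0.235798)  len=0.5297
  (v33,v2,v3) [-++] → (0.908793, -0.9691, -0.235798)–(0.908793, -0.9691, -0.2939)  len=0.0581
  (v33,v3,v34) [-+-] → (0.908793, -0.9691, -0.2939)–(1.26696, -0.9691, -0.410256)  len=0.3766
  (v34,v3,v4) [-++] → (1.26696, -0.9691, -0.410256)–(1.46779, -0.9691, -0.4755)  len=0.2112
  (v34,v4,v30) [-+-] → (1.46779, -0.9691, -0.4755)–(1.65566, -0.9691, -0.216997)  len=0.3196
  (v30,v4,v0) [-++] → (1.65566, -0.9691, -0.216997)–(1.81334, -0.9691, 0)  len=0.2682

Chained into 2 loop(s):
  loop 1: 12 segments, perimeter = 3.5900
  loop 2: 10 segments, perimeter = 2.9389
Total perimeter = 6.529


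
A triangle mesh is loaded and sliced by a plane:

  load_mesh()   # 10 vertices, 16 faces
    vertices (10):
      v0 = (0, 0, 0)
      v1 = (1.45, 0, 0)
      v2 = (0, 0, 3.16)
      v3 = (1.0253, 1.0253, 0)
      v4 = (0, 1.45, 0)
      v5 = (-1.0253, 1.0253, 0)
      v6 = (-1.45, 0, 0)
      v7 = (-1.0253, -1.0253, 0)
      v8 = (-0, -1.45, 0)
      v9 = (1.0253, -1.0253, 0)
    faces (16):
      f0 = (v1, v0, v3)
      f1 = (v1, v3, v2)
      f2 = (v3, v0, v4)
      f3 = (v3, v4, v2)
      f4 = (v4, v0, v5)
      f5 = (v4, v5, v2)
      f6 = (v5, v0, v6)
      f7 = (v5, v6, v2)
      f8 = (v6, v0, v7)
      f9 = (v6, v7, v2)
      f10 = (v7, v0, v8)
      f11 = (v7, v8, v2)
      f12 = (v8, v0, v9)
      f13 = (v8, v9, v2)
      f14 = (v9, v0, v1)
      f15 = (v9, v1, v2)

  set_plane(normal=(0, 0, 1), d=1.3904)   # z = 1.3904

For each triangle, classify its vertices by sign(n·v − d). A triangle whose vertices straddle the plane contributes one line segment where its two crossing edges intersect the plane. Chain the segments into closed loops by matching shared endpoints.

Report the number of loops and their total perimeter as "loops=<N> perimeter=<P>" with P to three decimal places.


loops=1 perimeter=4.972

Straddling triangles (8 of 16):
  (v1,v3,v2) [--+] → (0.574168, 0.574168, 1.3904)–(0.812, 0, 1.3904)  len=0.6215
  (v3,v4,v2) [--+] → (0, 0.812, 1.3904)–(0.574168, 0.574168, 1.3904)  len=0.6215
  (v4,v5,v2) [--+] → (-0.574168, 0.574168, 1.3904)–(0, 0.812, 1.3904)  len=0.6215
  (v5,v6,v2) [--+] → (-0.812, 0, 1.3904)–(-0.574168, 0.574168, 1.3904)  len=0.6215
  (v6,v7,v2) [--+] → (-0.574168, -0.574168, 1.3904)–(-0.812, 0, 1.3904)  len=0.6215
  (v7,v8,v2) [--+] → (0, -0.812, 1.3904)–(-0.574168, -0.574168, 1.3904)  len=0.6215
  (v8,v9,v2) [--+] → (0.574168, -0.574168, 1.3904)–(0, -0.812, 1.3904)  len=0.6215
  (v9,v1,v2) [--+] → (0.812, 0, 1.3904)–(0.574168, -0.574168, 1.3904)  len=0.6215

Chained into 1 loop(s):
  loop 1: 8 segments, perimeter = 4.9718
Total perimeter = 4.972


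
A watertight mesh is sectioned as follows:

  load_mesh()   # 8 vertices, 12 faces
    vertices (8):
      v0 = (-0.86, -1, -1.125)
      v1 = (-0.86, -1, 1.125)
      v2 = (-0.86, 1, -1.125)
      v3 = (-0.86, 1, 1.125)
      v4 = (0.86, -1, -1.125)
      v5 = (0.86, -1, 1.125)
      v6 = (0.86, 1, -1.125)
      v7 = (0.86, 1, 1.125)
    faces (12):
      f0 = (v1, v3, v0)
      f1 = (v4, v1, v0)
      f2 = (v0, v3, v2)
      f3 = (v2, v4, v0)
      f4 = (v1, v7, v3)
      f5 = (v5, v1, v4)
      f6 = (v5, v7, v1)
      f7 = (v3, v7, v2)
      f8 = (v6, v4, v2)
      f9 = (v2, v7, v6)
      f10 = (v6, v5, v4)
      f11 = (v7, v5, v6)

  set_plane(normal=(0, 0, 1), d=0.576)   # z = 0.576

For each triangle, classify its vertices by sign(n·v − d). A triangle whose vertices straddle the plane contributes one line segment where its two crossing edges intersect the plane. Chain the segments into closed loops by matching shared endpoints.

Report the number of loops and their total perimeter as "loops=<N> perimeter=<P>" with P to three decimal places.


loops=1 perimeter=7.440

Straddling triangles (8 of 12):
  (v1,v3,v0) [++-] → (-0.86, 0.512, 0.576)–(-0.86, -1, 0.576)  len=1.5120
  (v4,v1,v0) [-+-] → (-0.44032, -1, 0.576)–(-0.86, -1, 0.576)  len=0.4197
  (v0,v3,v2) [-+-] → (-0.86, 0.512, 0.576)–(-0.86, 1, 0.576)  len=0.4880
  (v5,v1,v4) [++-] → (-0.44032, -1, 0.576)–(0.86, -1, 0.576)  len=1.3003
  (v3,v7,v2) [++-] → (0.44032, 1, 0.576)–(-0.86, 1, 0.576)  len=1.3003
  (v2,v7,v6) [-+-] → (0.44032, 1, 0.576)–(0.86, 1, 0.576)  len=0.4197
  (v6,v5,v4) [-+-] → (0.86, -0.512, 0.576)–(0.86, -1, 0.576)  len=0.4880
  (v7,v5,v6) [++-] → (0.86, -0.512, 0.576)–(0.86, 1, 0.576)  len=1.5120

Chained into 1 loop(s):
  loop 1: 8 segments, perimeter = 7.4400
Total perimeter = 7.440


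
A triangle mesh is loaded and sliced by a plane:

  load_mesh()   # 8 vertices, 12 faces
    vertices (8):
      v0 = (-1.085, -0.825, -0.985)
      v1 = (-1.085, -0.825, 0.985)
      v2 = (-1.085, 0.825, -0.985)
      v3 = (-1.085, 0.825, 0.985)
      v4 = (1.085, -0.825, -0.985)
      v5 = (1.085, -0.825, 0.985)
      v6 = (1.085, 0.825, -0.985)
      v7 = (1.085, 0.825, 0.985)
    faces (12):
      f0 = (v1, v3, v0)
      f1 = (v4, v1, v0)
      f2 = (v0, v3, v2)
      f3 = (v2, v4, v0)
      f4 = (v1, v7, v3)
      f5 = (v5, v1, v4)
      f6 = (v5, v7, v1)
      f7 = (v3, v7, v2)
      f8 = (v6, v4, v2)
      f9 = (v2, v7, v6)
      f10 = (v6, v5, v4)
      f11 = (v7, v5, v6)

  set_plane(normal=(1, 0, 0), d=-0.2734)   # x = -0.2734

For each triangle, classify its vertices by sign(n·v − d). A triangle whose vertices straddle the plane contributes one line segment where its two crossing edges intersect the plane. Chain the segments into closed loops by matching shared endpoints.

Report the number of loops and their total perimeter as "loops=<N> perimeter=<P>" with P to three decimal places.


Straddling triangles (8 of 12):
  (v4,v1,v0) [+--] → (-0.2734, -0.825, 0.248202)–(-0.2734, -0.825, -0.985)  len=1.2332
  (v2,v4,v0) [-+-] → (-0.2734, 0.207885, -0.985)–(-0.2734, -0.825, -0.985)  len=1.0329
  (v1,v7,v3) [-+-] → (-0.2734, -0.207885, 0.985)–(-0.2734, 0.825, 0.985)  len=1.0329
  (v5,v1,v4) [+-+] → (-0.2734, -0.825, 0.985)–(-0.2734, -0.825, 0.248202)  len=0.7368
  (v5,v7,v1) [++-] → (-0.2734, -0.207885, 0.985)–(-0.2734, -0.825, 0.985)  len=0.6171
  (v3,v7,v2) [-+-] → (-0.2734, 0.825, 0.985)–(-0.2734, 0.825, -0.248202)  len=1.2332
  (v6,v4,v2) [++-] → (-0.2734, 0.207885, -0.985)–(-0.2734, 0.825, -0.985)  len=0.6171
  (v2,v7,v6) [-++] → (-0.2734, 0.825, -0.248202)–(-0.2734, 0.825, -0.985)  len=0.7368

Chained into 1 loop(s):
  loop 1: 8 segments, perimeter = 7.2400
Total perimeter = 7.240

loops=1 perimeter=7.240


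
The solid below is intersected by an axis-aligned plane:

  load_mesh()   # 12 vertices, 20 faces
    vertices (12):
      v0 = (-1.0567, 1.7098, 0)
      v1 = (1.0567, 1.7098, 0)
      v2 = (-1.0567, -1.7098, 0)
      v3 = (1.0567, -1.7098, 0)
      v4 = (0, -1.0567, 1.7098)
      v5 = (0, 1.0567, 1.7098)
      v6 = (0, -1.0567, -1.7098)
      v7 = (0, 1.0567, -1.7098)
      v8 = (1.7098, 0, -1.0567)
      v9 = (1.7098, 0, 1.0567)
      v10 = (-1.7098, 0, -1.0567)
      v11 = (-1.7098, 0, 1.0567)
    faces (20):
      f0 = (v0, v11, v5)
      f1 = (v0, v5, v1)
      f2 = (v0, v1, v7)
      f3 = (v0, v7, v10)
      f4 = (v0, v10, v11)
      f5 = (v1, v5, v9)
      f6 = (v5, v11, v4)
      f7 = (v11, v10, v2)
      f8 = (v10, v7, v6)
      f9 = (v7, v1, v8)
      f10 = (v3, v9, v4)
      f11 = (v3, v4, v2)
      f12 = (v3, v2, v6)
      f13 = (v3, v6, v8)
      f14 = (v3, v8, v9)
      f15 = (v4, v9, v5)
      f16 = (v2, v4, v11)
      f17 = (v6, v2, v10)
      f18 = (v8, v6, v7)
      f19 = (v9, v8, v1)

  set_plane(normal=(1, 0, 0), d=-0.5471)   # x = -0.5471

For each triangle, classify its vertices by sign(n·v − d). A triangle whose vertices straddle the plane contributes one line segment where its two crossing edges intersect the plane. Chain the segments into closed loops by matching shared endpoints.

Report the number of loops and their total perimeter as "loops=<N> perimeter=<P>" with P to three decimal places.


Straddling triangles (10 of 20):
  (v0,v11,v5) [--+] → (-0.5471, 0.718578, 1.50082)–(-0.5471, 1.39484, 0.824561)  len=0.9564
  (v0,v5,v1) [-++] → (-0.5471, 1.39484, 0.824561)–(-0.5471, 1.7098, 0)  len=0.8827
  (v0,v1,v7) [-++] → (-0.5471, 1.7098, 0)–(-0.5471, 1.39484, -0.824561)  len=0.8827
  (v0,v7,v10) [-+-] → (-0.5471, 1.39484, -0.824561)–(-0.5471, 0.718578, -1.50082)  len=0.9564
  (v5,v11,v4) [+-+] → (-0.5471, 0.718578, 1.50082)–(-0.5471, -0.718578, 1.50082)  len=1.4372
  (v10,v7,v6) [-++] → (-0.5471, 0.718578, -1.50082)–(-0.5471, -0.718578, -1.50082)  len=1.4372
  (v3,v4,v2) [++-] → (-0.5471, -1.39484, 0.824561)–(-0.5471, -1.7098, 0)  len=0.8827
  (v3,v2,v6) [+-+] → (-0.5471, -1.7098, 0)–(-0.5471, -1.39484, -0.824561)  len=0.8827
  (v2,v4,v11) [-+-] → (-0.5471, -1.39484, 0.824561)–(-0.5471, -0.718578, 1.50082)  len=0.9564
  (v6,v2,v10) [+--] → (-0.5471, -1.39484, -0.824561)–(-0.5471, -0.718578, -1.50082)  len=0.9564

Chained into 1 loop(s):
  loop 1: 10 segments, perimeter = 10.2305
Total perimeter = 10.230

loops=1 perimeter=10.230


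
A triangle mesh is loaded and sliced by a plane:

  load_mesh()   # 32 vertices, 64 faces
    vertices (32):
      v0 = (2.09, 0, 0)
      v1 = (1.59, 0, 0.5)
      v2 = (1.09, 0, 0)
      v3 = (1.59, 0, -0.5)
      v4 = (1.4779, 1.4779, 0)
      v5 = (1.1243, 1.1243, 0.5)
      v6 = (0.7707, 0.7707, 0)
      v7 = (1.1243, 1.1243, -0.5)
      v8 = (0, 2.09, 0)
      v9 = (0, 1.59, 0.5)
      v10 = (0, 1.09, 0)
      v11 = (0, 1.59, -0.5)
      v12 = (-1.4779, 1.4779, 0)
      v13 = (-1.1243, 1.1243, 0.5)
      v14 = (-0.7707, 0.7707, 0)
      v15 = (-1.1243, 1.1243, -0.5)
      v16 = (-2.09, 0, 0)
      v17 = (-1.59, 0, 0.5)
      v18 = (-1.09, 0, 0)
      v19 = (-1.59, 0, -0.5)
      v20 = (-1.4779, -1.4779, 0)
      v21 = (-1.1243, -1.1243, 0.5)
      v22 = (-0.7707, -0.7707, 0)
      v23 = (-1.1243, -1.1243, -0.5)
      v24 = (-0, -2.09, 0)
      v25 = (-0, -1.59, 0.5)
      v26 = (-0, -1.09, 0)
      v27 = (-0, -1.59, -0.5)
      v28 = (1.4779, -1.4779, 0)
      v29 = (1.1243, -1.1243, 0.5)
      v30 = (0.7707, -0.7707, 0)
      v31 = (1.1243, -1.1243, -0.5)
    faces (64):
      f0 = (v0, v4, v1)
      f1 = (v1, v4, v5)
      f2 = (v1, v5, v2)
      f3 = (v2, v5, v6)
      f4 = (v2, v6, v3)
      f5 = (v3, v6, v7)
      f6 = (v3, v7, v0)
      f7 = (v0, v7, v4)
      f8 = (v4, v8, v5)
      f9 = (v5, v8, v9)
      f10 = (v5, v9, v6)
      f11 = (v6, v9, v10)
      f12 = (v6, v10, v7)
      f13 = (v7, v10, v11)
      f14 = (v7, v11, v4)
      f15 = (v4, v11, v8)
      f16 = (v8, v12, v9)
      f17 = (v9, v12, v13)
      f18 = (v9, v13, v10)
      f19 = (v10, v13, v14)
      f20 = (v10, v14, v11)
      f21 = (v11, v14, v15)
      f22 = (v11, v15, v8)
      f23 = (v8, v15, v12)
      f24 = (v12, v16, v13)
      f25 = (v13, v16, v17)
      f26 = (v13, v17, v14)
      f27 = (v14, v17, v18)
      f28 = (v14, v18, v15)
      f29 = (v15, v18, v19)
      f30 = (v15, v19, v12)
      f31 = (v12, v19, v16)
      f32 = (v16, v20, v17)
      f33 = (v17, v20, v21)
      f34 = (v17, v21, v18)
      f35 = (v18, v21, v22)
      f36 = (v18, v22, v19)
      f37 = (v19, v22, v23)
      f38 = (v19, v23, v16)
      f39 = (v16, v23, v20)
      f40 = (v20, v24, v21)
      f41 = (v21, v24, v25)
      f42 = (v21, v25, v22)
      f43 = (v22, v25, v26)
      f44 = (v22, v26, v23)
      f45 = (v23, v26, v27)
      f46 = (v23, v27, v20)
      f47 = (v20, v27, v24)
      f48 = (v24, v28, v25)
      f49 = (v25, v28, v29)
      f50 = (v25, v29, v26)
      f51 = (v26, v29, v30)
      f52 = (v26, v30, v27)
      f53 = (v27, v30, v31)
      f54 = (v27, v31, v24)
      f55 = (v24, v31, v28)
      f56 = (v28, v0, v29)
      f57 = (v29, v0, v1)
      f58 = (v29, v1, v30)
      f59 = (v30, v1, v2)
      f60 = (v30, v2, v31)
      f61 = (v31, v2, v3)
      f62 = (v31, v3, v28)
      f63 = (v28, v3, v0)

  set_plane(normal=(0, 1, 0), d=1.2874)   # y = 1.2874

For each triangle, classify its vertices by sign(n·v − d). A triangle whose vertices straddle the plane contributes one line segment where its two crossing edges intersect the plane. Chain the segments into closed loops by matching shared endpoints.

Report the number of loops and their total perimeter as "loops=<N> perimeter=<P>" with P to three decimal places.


loops=1 perimeter=7.098

Straddling triangles (18 of 64):
  (v0,v4,v1) [-+-] → (1.5568, 1.2874, 0)–(1.49235, 1.2874, 0.0644496)  len=0.0911
  (v1,v4,v5) [-+-] → (1.49235, 1.2874, 0.0644496)–(1.2874, 1.2874, 0.269372)  len=0.2898
  (v0,v7,v4) [--+] → (1.2874, 1.2874, -0.269372)–(1.5568, 1.2874, 0)  len=0.3810
  (v4,v8,v5) [++-] → (0.934414, 1.2874, 0.415553)–(1.2874, 1.2874, 0.269372)  len=0.3821
  (v5,v8,v9) [-++] → (0.934414, 1.2874, 0.415553)–(0.730542, 1.2874, 0.5)  len=0.2207
  (v5,v9,v6) [-+-] → (0.730542, 1.2874, 0.5)–(0.28465, 1.2874, 0.31533)  len=0.4826
  (v6,v9,v10) [-+-] → (0.28465, 1.2874, 0.31533)–(0, 1.2874, 0.1974)  len=0.3081
  (v7,v10,v11) [--+] → (0, 1.2874, -0.1974)–(0.730542, 1.2874, -0.5)  len=0.7907
  (v7,v11,v4) [-++] → (0.730542, 1.2874, -0.5)–(1.2874, 1.2874, -0.269372)  len=0.6027
  (v9,v12,v13) [++-] → (-1.2874, 1.2874, 0.269372)–(-0.730542, 1.2874, 0.5)  len=0.6027
  (v9,v13,v10) [+--] → (-0.730542, 1.2874, 0.5)–(0, 1.2874, 0.1974)  len=0.7907
  (v10,v14,v11) [--+] → (-0.28465, 1.2874, -0.31533)–(0, 1.2874, -0.1974)  len=0.3081
  (v11,v14,v15) [+--] → (-0.28465, 1.2874, -0.31533)–(-0.730542, 1.2874, -0.5)  len=0.4826
  (v11,v15,v8) [+-+] → (-0.730542, 1.2874, -0.5)–(-0.934414, 1.2874, -0.415553)  len=0.2207
  (v8,v15,v12) [+-+] → (-0.934414, 1.2874, -0.415553)–(-1.2874, 1.2874, -0.269372)  len=0.3821
  (v12,v16,v13) [+--] → (-1.5568, 1.2874, 0)–(-1.2874, 1.2874, 0.269372)  len=0.3810
  (v15,v19,v12) [--+] → (-1.49235, 1.2874, -0.0644496)–(-1.2874, 1.2874, -0.269372)  len=0.2898
  (v12,v19,v16) [+--] → (-1.49235, 1.2874, -0.0644496)–(-1.5568, 1.2874, 0)  len=0.0911

Chained into 1 loop(s):
  loop 1: 18 segments, perimeter = 7.0977
Total perimeter = 7.098


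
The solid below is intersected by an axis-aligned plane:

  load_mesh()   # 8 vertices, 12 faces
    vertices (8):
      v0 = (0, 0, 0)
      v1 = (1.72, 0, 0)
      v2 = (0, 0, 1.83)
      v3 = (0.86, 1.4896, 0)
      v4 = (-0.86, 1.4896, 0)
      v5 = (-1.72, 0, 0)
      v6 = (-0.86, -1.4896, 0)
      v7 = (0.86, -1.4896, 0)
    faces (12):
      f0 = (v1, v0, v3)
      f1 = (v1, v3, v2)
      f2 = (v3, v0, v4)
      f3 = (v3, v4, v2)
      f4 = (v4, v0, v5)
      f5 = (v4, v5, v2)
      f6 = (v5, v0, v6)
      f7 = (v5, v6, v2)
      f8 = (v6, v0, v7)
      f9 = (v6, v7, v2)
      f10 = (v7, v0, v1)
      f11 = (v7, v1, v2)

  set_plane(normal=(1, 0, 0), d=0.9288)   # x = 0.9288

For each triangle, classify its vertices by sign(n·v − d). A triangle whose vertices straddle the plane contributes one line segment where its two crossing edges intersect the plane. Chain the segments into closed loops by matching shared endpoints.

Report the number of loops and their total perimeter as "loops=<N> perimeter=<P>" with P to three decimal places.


Straddling triangles (4 of 12):
  (v1,v0,v3) [+--] → (0.9288, 0, 0)–(0.9288, 1.37043, 0)  len=1.3704
  (v1,v3,v2) [+--] → (0.9288, 1.37043, 0)–(0.9288, 0, 0.8418)  len=1.6083
  (v7,v0,v1) [--+] → (0.9288, 0, 0)–(0.9288, -1.37043, 0)  len=1.3704
  (v7,v1,v2) [-+-] → (0.9288, -1.37043, 0)–(0.9288, 0, 0.8418)  len=1.6083

Chained into 1 loop(s):
  loop 1: 4 segments, perimeter = 5.9575
Total perimeter = 5.958

loops=1 perimeter=5.958


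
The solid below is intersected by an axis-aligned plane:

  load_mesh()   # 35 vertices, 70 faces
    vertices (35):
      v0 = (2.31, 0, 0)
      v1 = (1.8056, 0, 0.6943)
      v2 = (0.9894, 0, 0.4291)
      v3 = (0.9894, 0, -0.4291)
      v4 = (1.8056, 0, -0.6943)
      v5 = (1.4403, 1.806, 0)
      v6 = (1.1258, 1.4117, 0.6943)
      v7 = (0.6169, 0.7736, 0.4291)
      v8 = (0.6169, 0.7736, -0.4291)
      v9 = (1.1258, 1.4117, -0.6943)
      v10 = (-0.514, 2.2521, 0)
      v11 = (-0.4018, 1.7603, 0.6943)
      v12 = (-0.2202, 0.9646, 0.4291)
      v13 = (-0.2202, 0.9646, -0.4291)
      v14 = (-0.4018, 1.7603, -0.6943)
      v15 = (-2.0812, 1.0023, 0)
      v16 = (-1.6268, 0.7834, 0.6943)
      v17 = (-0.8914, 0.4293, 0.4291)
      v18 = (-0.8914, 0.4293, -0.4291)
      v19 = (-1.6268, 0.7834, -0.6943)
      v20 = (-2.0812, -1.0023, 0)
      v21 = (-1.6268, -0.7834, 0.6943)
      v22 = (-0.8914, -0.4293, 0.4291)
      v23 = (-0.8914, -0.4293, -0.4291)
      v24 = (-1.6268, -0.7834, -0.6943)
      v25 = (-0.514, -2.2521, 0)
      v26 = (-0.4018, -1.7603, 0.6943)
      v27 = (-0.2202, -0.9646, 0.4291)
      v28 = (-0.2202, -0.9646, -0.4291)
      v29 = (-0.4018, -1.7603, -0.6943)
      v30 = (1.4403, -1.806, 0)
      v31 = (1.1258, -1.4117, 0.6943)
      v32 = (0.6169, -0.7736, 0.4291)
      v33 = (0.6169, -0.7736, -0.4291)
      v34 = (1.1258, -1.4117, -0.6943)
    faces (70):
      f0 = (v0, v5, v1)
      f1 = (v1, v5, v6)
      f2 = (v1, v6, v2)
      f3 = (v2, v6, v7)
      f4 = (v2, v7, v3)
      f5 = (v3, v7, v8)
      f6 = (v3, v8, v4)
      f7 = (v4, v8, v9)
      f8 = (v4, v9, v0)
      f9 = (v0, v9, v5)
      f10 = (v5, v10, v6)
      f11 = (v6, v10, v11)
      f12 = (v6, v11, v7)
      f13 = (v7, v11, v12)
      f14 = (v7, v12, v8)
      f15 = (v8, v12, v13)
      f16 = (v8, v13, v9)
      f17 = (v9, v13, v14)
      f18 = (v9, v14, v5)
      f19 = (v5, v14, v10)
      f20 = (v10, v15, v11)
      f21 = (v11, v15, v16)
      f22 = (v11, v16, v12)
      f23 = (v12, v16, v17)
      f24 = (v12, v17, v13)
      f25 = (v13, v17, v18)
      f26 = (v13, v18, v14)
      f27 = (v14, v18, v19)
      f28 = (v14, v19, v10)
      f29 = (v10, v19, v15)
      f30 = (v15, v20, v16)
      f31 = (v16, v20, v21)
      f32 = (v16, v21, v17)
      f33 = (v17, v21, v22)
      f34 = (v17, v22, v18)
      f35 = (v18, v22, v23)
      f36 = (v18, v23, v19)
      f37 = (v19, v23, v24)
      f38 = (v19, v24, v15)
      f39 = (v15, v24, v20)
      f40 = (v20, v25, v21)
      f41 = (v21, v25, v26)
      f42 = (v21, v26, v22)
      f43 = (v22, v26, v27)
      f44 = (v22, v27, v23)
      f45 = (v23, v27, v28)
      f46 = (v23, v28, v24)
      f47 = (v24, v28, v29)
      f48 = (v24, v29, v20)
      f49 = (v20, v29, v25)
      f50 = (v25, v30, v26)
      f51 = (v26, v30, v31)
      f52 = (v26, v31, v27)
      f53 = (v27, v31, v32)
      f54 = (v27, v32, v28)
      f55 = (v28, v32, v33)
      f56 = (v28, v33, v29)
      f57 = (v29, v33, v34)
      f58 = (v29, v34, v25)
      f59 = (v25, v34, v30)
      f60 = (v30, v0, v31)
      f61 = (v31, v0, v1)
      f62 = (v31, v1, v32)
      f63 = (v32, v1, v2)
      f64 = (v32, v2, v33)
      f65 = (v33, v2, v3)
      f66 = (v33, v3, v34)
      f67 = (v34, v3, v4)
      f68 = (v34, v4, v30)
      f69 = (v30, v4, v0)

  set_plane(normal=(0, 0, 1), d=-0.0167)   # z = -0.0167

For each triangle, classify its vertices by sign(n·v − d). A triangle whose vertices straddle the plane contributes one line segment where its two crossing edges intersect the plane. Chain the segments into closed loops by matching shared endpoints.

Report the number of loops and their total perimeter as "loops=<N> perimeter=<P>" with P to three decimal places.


Straddling triangles (28 of 70):
  (v2,v7,v3) [++-] → (0.810399, 0.371746, -0.0167)–(0.9894, 0, -0.0167)  len=0.4126
  (v3,v7,v8) [-+-] → (0.810399, 0.371746, -0.0167)–(0.6169, 0.7736, -0.0167)  len=0.4460
  (v4,v9,v0) [--+] → (2.28152, 0.0339556, -0.0167)–(2.29787, 0, -0.0167)  len=0.0377
  (v0,v9,v5) [+-+] → (2.28152, 0.0339556, -0.0167)–(1.43274, 1.79652, -0.0167)  len=1.9563
  (v7,v12,v8) [++-] → (0.214639, 0.865383, -0.0167)–(0.6169, 0.7736, -0.0167)  len=0.4126
  (v8,v12,v13) [-+-] → (0.214639, 0.865383, -0.0167)–(-0.2202, 0.9646, -0.0167)  len=0.4460
  (v9,v14,v5) [--+] → (1.39599, 1.8049, -0.0167)–(1.43274, 1.79652, -0.0167)  len=0.0377
  (v5,v14,v10) [+-+] → (1.39599, 1.8049, -0.0167)–(-0.511301, 2.24027, -0.0167)  len=1.9564
  (v12,v17,v13) [++-] → (-0.542739, 0.707367, -0.0167)–(-0.2202, 0.9646, -0.0167)  len=0.4126
  (v13,v17,v18) [-+-] → (-0.542739, 0.707367, -0.0167)–(-0.8914, 0.4293, -0.0167)  len=0.4460
  (v14,v19,v10) [--+] → (-0.540766, 2.21677, -0.0167)–(-0.511301, 2.24027, -0.0167)  len=0.0377
  (v10,v19,v15) [+-+] → (-0.540766, 2.21677, -0.0167)–(-2.07027, 0.997035, -0.0167)  len=1.9563
  (v17,v22,v18) [++-] → (-0.8914, 0.0167078, -0.0167)–(-0.8914, 0.4293, -0.0167)  len=0.4126
  (v18,v22,v23) [-+-] → (-0.8914, 0.0167078, -0.0167)–(-0.8914, -0.4293, -0.0167)  len=0.4460
  (v19,v24,v15) [--+] → (-2.07027, 0.959349, -0.0167)–(-2.07027, 0.997035, -0.0167)  len=0.0377
  (v15,v24,v20) [+-+] → (-2.07027, 0.959349, -0.0167)–(-2.07027, -0.997035, -0.0167)  len=1.9564
  (v22,v27,v23) [++-] → (-0.568861, -0.686533, -0.0167)–(-0.8914, -0.4293, -0.0167)  len=0.4126
  (v23,v27,v28) [-+-] → (-0.568861, -0.686533, -0.0167)–(-0.2202, -0.9646, -0.0167)  len=0.4460
  (v24,v29,v20) [--+] → (-2.04081, -1.02053, -0.0167)–(-2.07027, -0.997035, -0.0167)  len=0.0377
  (v20,v29,v25) [+-+] → (-2.04081, -1.02053, -0.0167)–(-0.511301, -2.24027, -0.0167)  len=1.9563
  (v27,v32,v28) [++-] → (0.182061, -0.872817, -0.0167)–(-0.2202, -0.9646, -0.0167)  len=0.4126
  (v28,v32,v33) [-+-] → (0.182061, -0.872817, -0.0167)–(0.6169, -0.7736, -0.0167)  len=0.4460
  (v29,v34,v25) [--+] → (-0.474558, -2.23189, -0.0167)–(-0.511301, -2.24027, -0.0167)  len=0.0377
  (v25,v34,v30) [+-+] → (-0.474558, -2.23189, -0.0167)–(1.43274, -1.79652, -0.0167)  len=1.9564
  (v32,v2,v33) [++-] → (0.795901, -0.401854, -0.0167)–(0.6169, -0.7736, -0.0167)  len=0.4126
  (v33,v2,v3) [-+-] → (0.795901, -0.401854, -0.0167)–(0.9894, 0, -0.0167)  len=0.4460
  (v34,v4,v30) [--+] → (1.44909, -1.76256, -0.0167)–(1.43274, -1.79652, -0.0167)  len=0.0377
  (v30,v4,v0) [+-+] → (1.44909, -1.76256, -0.0167)–(2.29787, 0, -0.0167)  len=1.9563

Chained into 2 loop(s):
  loop 1: 14 segments, perimeter = 6.0101
  loop 2: 14 segments, perimeter = 13.9581
Total perimeter = 19.968

loops=2 perimeter=19.968
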